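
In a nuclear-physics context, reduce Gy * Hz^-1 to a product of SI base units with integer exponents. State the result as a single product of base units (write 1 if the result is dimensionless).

Gy = J/kg (absorbed dose = energy per mass),
    = m²·s⁻².
Hz = 1/s = s⁻¹ (frequency is cycles per second).
So Hz⁻¹ = s.
Combining: Gy·Hz⁻¹ = (m²·s⁻²) · s = m²·s⁻¹.

m²·s⁻¹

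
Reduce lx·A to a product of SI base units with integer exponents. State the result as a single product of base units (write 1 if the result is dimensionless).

m⁻²·A·cd

lx = m⁻²·cd.
Combining: lx·A = (m⁻²·cd) · A = m⁻²·A·cd.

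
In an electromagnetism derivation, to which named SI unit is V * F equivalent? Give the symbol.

V = W/A (potential = power per current),
    = kg·m²·s⁻³·A⁻¹.
F = C/V (capacitance = charge per voltage),
    = A·s/(kg·m²·s⁻³·A⁻¹) (substituting C and V),
    = kg⁻¹·m⁻²·s⁴·A².
Combining: V·F = (kg·m²·s⁻³·A⁻¹) · (kg⁻¹·m⁻²·s⁴·A²) = s·A.
s·A is the base-SI form of the coulomb.

C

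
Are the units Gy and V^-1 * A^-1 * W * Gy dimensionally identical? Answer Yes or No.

Yes

Left side:
  Gy = J/kg (absorbed dose = energy per mass),
      = m²·s⁻².
Right side:
  V = kg·m²·s⁻³·A⁻¹.
  So V⁻¹ = kg⁻¹·m⁻²·s³·A.
  W = kg·m²·s⁻³.
  Gy = m²·s⁻².
  Combining: V⁻¹·A⁻¹·W·Gy = (kg⁻¹·m⁻²·s³·A) · A⁻¹ · (kg·m²·s⁻³) · (m²·s⁻²) = m²·s⁻².
Both reduce to m²·s⁻².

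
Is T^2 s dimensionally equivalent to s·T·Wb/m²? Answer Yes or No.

Left side:
  T = Wb/m² (flux density = flux per area),
      = kg·s⁻²·A⁻¹.
  So T² = kg²·s⁻⁴·A⁻².
  Combining: T²·s = (kg²·s⁻⁴·A⁻²) · s = kg²·s⁻³·A⁻².
Right side:
  T = Wb/m² (flux density = flux per area),
      = kg·s⁻²·A⁻¹.
  Wb = V·s (flux: a volt is a weber per second),
      = kg·m²·s⁻²·A⁻¹.
  Combining: s·T·m⁻²·Wb = s · (kg·s⁻²·A⁻¹) · m⁻² · (kg·m²·s⁻²·A⁻¹) = kg²·s⁻³·A⁻².
Both reduce to kg²·s⁻³·A⁻².

Yes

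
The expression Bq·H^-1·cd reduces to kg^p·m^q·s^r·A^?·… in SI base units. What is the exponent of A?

2

Bq = 1/s = s⁻¹ (activity is decays per second).
H = Wb/A (inductance = flux per current),
    = kg·m²·s⁻²·A⁻².
So H⁻¹ = kg⁻¹·m⁻²·s²·A².
Combining: Bq·H⁻¹·cd = s⁻¹ · (kg⁻¹·m⁻²·s²·A²) · cd = kg⁻¹·m⁻²·s·A²·cd.
The exponent of A is 2.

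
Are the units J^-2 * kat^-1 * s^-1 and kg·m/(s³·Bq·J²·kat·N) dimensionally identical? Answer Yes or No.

Left side:
  J = N·m (work = force × distance),
      = kg·m²·s⁻².
  So J⁻² = kg⁻²·m⁻⁴·s⁴.
  kat = mol/s = s⁻¹·mol (catalytic activity).
  So kat⁻¹ = s·mol⁻¹.
  Combining: J⁻²·kat⁻¹·s⁻¹ = (kg⁻²·m⁻⁴·s⁴) · (s·mol⁻¹) · s⁻¹ = kg⁻²·m⁻⁴·s⁴·mol⁻¹.
Right side:
  Bq = 1/s = s⁻¹ (activity is decays per second).
  So Bq⁻¹ = s.
  J = N·m (work = force × distance),
      = kg·m²·s⁻².
  So J⁻² = kg⁻²·m⁻⁴·s⁴.
  kat = mol/s = s⁻¹·mol (catalytic activity).
  So kat⁻¹ = s·mol⁻¹.
  N = kg·m/s² = kg·m·s⁻² (force = mass × acceleration).
  So N⁻¹ = kg⁻¹·m⁻¹·s².
  Combining: s⁻³·Bq⁻¹·J⁻²·kg·kat⁻¹·m·N⁻¹ = s⁻³ · s · (kg⁻²·m⁻⁴·s⁴) · kg · (s·mol⁻¹) · m · (kg⁻¹·m⁻¹·s²) = kg⁻²·m⁻⁴·s⁵·mol⁻¹.
Left is kg⁻²·m⁻⁴·s⁴·mol⁻¹; right is kg⁻²·m⁻⁴·s⁵·mol⁻¹ — different.

No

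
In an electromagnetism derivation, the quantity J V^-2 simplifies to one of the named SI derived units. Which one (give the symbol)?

F

J = kg·m²·s⁻².
V = kg·m²·s⁻³·A⁻¹.
So V⁻² = kg⁻²·m⁻⁴·s⁶·A².
Combining: J·V⁻² = (kg·m²·s⁻²) · (kg⁻²·m⁻⁴·s⁶·A²) = kg⁻¹·m⁻²·s⁴·A².
kg⁻¹·m⁻²·s⁴·A² is the base-SI form of the farad.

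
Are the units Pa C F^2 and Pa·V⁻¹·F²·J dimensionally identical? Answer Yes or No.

Yes

Left side:
  Pa = N/m² (pressure = force per area),
      = kg·m⁻¹·s⁻².
  C = A·s = s·A (charge = current × time).
  F = C/V (capacitance = charge per voltage),
      = A·s/(kg·m²·s⁻³·A⁻¹) (substituting C and V),
      = kg⁻¹·m⁻²·s⁴·A².
  So F² = kg⁻²·m⁻⁴·s⁸·A⁴.
  Combining: Pa·C·F² = (kg·m⁻¹·s⁻²) · (s·A) · (kg⁻²·m⁻⁴·s⁸·A⁴) = kg⁻¹·m⁻⁵·s⁷·A⁵.
Right side:
  Pa = kg·m⁻¹·s⁻².
  V = kg·m²·s⁻³·A⁻¹.
  So V⁻¹ = kg⁻¹·m⁻²·s³·A.
  F = kg⁻¹·m⁻²·s⁴·A².
  So F² = kg⁻²·m⁻⁴·s⁸·A⁴.
  J = kg·m²·s⁻².
  Combining: Pa·V⁻¹·F²·J = (kg·m⁻¹·s⁻²) · (kg⁻¹·m⁻²·s³·A) · (kg⁻²·m⁻⁴·s⁸·A⁴) · (kg·m²·s⁻²) = kg⁻¹·m⁻⁵·s⁷·A⁵.
Both reduce to kg⁻¹·m⁻⁵·s⁷·A⁵.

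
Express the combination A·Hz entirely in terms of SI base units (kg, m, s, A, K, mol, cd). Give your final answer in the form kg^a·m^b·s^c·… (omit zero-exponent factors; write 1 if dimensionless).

s⁻¹·A

Hz = s⁻¹.
Combining: A·Hz = A · s⁻¹ = s⁻¹·A.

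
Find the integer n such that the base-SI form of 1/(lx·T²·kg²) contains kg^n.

-4

lx = lm/m² (illuminance = luminous flux per area),
    = m⁻²·cd.
So lx⁻¹ = m²·cd⁻¹.
T = Wb/m² (flux density = flux per area),
    = kg·s⁻²·A⁻¹.
So T⁻² = kg⁻²·s⁴·A².
Combining: lx⁻¹·T⁻²·kg⁻² = (m²·cd⁻¹) · (kg⁻²·s⁴·A²) · kg⁻² = kg⁻⁴·m²·s⁴·A²·cd⁻¹.
The exponent of kg is -4.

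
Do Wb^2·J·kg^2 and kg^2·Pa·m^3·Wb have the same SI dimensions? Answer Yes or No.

No

Left side:
  Wb = V·s (flux: a volt is a weber per second),
      = kg·m²·s⁻²·A⁻¹.
  So Wb² = kg²·m⁴·s⁻⁴·A⁻².
  J = N·m (work = force × distance),
      = kg·m²·s⁻².
  Combining: Wb²·J·kg² = (kg²·m⁴·s⁻⁴·A⁻²) · (kg·m²·s⁻²) · kg² = kg⁵·m⁶·s⁻⁶·A⁻².
Right side:
  Pa = N/m² (pressure = force per area),
      = kg·m⁻¹·s⁻².
  Wb = V·s (flux: a volt is a weber per second),
      = kg·m²·s⁻²·A⁻¹.
  Combining: kg²·Pa·m³·Wb = kg² · (kg·m⁻¹·s⁻²) · m³ · (kg·m²·s⁻²·A⁻¹) = kg⁴·m⁴·s⁻⁴·A⁻¹.
Left is kg⁵·m⁶·s⁻⁶·A⁻²; right is kg⁴·m⁴·s⁻⁴·A⁻¹ — different.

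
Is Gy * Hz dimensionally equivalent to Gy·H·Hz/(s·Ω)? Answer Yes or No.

Left side:
  Gy = m²·s⁻².
  Hz = s⁻¹.
  Combining: Gy·Hz = (m²·s⁻²) · s⁻¹ = m²·s⁻³.
Right side:
  Gy = m²·s⁻².
  H = kg·m²·s⁻²·A⁻².
  Hz = s⁻¹.
  Ω = kg·m²·s⁻³·A⁻².
  So Ω⁻¹ = kg⁻¹·m⁻²·s³·A².
  Combining: s⁻¹·Gy·H·Hz·Ω⁻¹ = s⁻¹ · (m²·s⁻²) · (kg·m²·s⁻²·A⁻²) · s⁻¹ · (kg⁻¹·m⁻²·s³·A²) = m²·s⁻³.
Both reduce to m²·s⁻³.

Yes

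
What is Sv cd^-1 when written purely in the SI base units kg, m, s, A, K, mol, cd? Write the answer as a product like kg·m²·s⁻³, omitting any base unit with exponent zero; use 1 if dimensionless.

Sv = J/kg (equivalent dose = energy per mass),
    = m²·s⁻².
Combining: Sv·cd⁻¹ = (m²·s⁻²) · cd⁻¹ = m²·s⁻²·cd⁻¹.

m²·s⁻²·cd⁻¹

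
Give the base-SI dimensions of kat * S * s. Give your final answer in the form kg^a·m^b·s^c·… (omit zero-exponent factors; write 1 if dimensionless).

kg⁻¹·m⁻²·s³·A²·mol

kat = mol/s = s⁻¹·mol (catalytic activity).
S = 1/Ω (conductance is reciprocal resistance),
    = kg⁻¹·m⁻²·s³·A².
Combining: kat·S·s = (s⁻¹·mol) · (kg⁻¹·m⁻²·s³·A²) · s = kg⁻¹·m⁻²·s³·A²·mol.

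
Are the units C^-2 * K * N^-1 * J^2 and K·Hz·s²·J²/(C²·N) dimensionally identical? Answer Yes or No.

No

Left side:
  C = A·s = s·A (charge = current × time).
  So C⁻² = s⁻²·A⁻².
  N = kg·m/s² = kg·m·s⁻² (force = mass × acceleration).
  So N⁻¹ = kg⁻¹·m⁻¹·s².
  J = N·m (work = force × distance),
      = kg·m²·s⁻².
  So J² = kg²·m⁴·s⁻⁴.
  Combining: C⁻²·K·N⁻¹·J² = (s⁻²·A⁻²) · K · (kg⁻¹·m⁻¹·s²) · (kg²·m⁴·s⁻⁴) = kg·m³·s⁻⁴·A⁻²·K.
Right side:
  Hz = 1/s = s⁻¹ (frequency is cycles per second).
  C = A·s = s·A (charge = current × time).
  So C⁻² = s⁻²·A⁻².
  N = kg·m/s² = kg·m·s⁻² (force = mass × acceleration).
  So N⁻¹ = kg⁻¹·m⁻¹·s².
  J = N·m (work = force × distance),
      = kg·m²·s⁻².
  So J² = kg²·m⁴·s⁻⁴.
  Combining: K·Hz·C⁻²·s²·N⁻¹·J² = K · s⁻¹ · (s⁻²·A⁻²) · s² · (kg⁻¹·m⁻¹·s²) · (kg²·m⁴·s⁻⁴) = kg·m³·s⁻³·A⁻²·K.
Left is kg·m³·s⁻⁴·A⁻²·K; right is kg·m³·s⁻³·A⁻²·K — different.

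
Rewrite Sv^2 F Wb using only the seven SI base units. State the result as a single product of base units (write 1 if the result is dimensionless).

m⁴·s⁻²·A

Sv = J/kg (equivalent dose = energy per mass),
    = m²·s⁻².
So Sv² = m⁴·s⁻⁴.
F = C/V (capacitance = charge per voltage),
    = A·s/(kg·m²·s⁻³·A⁻¹) (substituting C and V),
    = kg⁻¹·m⁻²·s⁴·A².
Wb = V·s (flux: a volt is a weber per second),
    = kg·m²·s⁻²·A⁻¹.
Combining: Sv²·F·Wb = (m⁴·s⁻⁴) · (kg⁻¹·m⁻²·s⁴·A²) · (kg·m²·s⁻²·A⁻¹) = m⁴·s⁻²·A.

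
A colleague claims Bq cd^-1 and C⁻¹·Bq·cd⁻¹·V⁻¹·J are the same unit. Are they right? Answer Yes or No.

Left side:
  Bq = 1/s = s⁻¹ (activity is decays per second).
  Combining: Bq·cd⁻¹ = s⁻¹ · cd⁻¹ = s⁻¹·cd⁻¹.
Right side:
  C = A·s = s·A (charge = current × time).
  So C⁻¹ = s⁻¹·A⁻¹.
  Bq = 1/s = s⁻¹ (activity is decays per second).
  V = W/A (potential = power per current),
      = kg·m²·s⁻³·A⁻¹.
  So V⁻¹ = kg⁻¹·m⁻²·s³·A.
  J = N·m (work = force × distance),
      = kg·m²·s⁻².
  Combining: C⁻¹·Bq·cd⁻¹·V⁻¹·J = (s⁻¹·A⁻¹) · s⁻¹ · cd⁻¹ · (kg⁻¹·m⁻²·s³·A) · (kg·m²·s⁻²) = s⁻¹·cd⁻¹.
Both reduce to s⁻¹·cd⁻¹.

Yes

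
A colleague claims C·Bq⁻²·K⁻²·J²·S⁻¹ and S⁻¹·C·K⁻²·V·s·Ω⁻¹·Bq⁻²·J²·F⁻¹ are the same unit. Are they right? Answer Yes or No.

No

Left side:
  C = A·s = s·A (charge = current × time).
  Bq = 1/s = s⁻¹ (activity is decays per second).
  So Bq⁻² = s².
  J = N·m (work = force × distance),
      = kg·m²·s⁻².
  So J² = kg²·m⁴·s⁻⁴.
  S = 1/Ω (conductance is reciprocal resistance),
      = kg⁻¹·m⁻²·s³·A².
  So S⁻¹ = kg·m²·s⁻³·A⁻².
  Combining: C·Bq⁻²·K⁻²·J²·S⁻¹ = (s·A) · s² · K⁻² · (kg²·m⁴·s⁻⁴) · (kg·m²·s⁻³·A⁻²) = kg³·m⁶·s⁻⁴·A⁻¹·K⁻².
Right side:
  S = 1/Ω (conductance is reciprocal resistance),
      = kg⁻¹·m⁻²·s³·A².
  So S⁻¹ = kg·m²·s⁻³·A⁻².
  C = A·s = s·A (charge = current × time).
  V = W/A (potential = power per current),
      = kg·m²·s⁻³·A⁻¹.
  Ω = V/A (resistance = voltage per current),
      = kg·m²·s⁻³·A⁻².
  So Ω⁻¹ = kg⁻¹·m⁻²·s³·A².
  Bq = 1/s = s⁻¹ (activity is decays per second).
  So Bq⁻² = s².
  J = N·m (work = force × distance),
      = kg·m²·s⁻².
  So J² = kg²·m⁴·s⁻⁴.
  F = C/V (capacitance = charge per voltage),
      = A·s/(kg·m²·s⁻³·A⁻¹) (substituting C and V),
      = kg⁻¹·m⁻²·s⁴·A².
  So F⁻¹ = kg·m²·s⁻⁴·A⁻².
  Combining: S⁻¹·C·K⁻²·V·s·Ω⁻¹·Bq⁻²·J²·F⁻¹ = (kg·m²·s⁻³·A⁻²) · (s·A) · K⁻² · (kg·m²·s⁻³·A⁻¹) · s · (kg⁻¹·m⁻²·s³·A²) · s² · (kg²·m⁴·s⁻⁴) · (kg·m²·s⁻⁴·A⁻²) = kg⁴·m⁸·s⁻⁷·A⁻²·K⁻².
Left is kg³·m⁶·s⁻⁴·A⁻¹·K⁻²; right is kg⁴·m⁸·s⁻⁷·A⁻²·K⁻² — different.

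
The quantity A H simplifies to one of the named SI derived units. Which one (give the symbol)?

Wb

H = kg·m²·s⁻²·A⁻².
Combining: A·H = A · (kg·m²·s⁻²·A⁻²) = kg·m²·s⁻²·A⁻¹.
kg·m²·s⁻²·A⁻¹ is the base-SI form of the weber.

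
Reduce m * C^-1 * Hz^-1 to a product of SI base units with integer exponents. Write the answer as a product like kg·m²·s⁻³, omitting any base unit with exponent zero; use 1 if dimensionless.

m·A⁻¹

C = s·A.
So C⁻¹ = s⁻¹·A⁻¹.
Hz = s⁻¹.
So Hz⁻¹ = s.
Combining: m·C⁻¹·Hz⁻¹ = m · (s⁻¹·A⁻¹) · s = m·A⁻¹.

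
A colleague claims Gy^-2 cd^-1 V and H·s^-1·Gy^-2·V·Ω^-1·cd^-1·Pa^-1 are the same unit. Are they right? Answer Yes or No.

Left side:
  Gy = J/kg (absorbed dose = energy per mass),
      = m²·s⁻².
  So Gy⁻² = m⁻⁴·s⁴.
  V = W/A (potential = power per current),
      = kg·m²·s⁻³·A⁻¹.
  Combining: Gy⁻²·cd⁻¹·V = (m⁻⁴·s⁴) · cd⁻¹ · (kg·m²·s⁻³·A⁻¹) = kg·m⁻²·s·A⁻¹·cd⁻¹.
Right side:
  H = kg·m²·s⁻²·A⁻².
  Gy = m²·s⁻².
  So Gy⁻² = m⁻⁴·s⁴.
  V = kg·m²·s⁻³·A⁻¹.
  Ω = kg·m²·s⁻³·A⁻².
  So Ω⁻¹ = kg⁻¹·m⁻²·s³·A².
  Pa = kg·m⁻¹·s⁻².
  So Pa⁻¹ = kg⁻¹·m·s².
  Combining: H·s⁻¹·Gy⁻²·V·Ω⁻¹·cd⁻¹·Pa⁻¹ = (kg·m²·s⁻²·A⁻²) · s⁻¹ · (m⁻⁴·s⁴) · (kg·m²·s⁻³·A⁻¹) · (kg⁻¹·m⁻²·s³·A²) · cd⁻¹ · (kg⁻¹·m·s²) = m⁻¹·s³·A⁻¹·cd⁻¹.
Left is kg·m⁻²·s·A⁻¹·cd⁻¹; right is m⁻¹·s³·A⁻¹·cd⁻¹ — different.

No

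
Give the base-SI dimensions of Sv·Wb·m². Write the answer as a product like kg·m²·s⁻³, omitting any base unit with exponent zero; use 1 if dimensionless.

kg·m⁶·s⁻⁴·A⁻¹

Sv = J/kg (equivalent dose = energy per mass),
    = m²·s⁻².
Wb = V·s (flux: a volt is a weber per second),
    = kg·m²·s⁻²·A⁻¹.
Combining: Sv·Wb·m² = (m²·s⁻²) · (kg·m²·s⁻²·A⁻¹) · m² = kg·m⁶·s⁻⁴·A⁻¹.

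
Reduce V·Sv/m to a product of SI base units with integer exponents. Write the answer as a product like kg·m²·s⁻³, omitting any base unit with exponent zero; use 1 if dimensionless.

kg·m³·s⁻⁵·A⁻¹

V = kg·m²·s⁻³·A⁻¹.
Sv = m²·s⁻².
Combining: m⁻¹·V·Sv = m⁻¹ · (kg·m²·s⁻³·A⁻¹) · (m²·s⁻²) = kg·m³·s⁻⁵·A⁻¹.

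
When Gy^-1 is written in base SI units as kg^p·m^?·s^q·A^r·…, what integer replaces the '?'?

Gy = m²·s⁻².
So Gy⁻¹ = m⁻²·s².
The exponent of m is -2.

-2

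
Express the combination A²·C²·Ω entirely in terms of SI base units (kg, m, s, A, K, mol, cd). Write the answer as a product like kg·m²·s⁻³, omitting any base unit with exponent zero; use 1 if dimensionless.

kg·m²·s⁻¹·A²

C = A·s = s·A (charge = current × time).
So C² = s²·A².
Ω = V/A (resistance = voltage per current),
    = kg·m²·s⁻³·A⁻².
Combining: A²·C²·Ω = A² · (s²·A²) · (kg·m²·s⁻³·A⁻²) = kg·m²·s⁻¹·A².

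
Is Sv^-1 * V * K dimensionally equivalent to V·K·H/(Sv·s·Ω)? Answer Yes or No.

Left side:
  Sv = m²·s⁻².
  So Sv⁻¹ = m⁻²·s².
  V = kg·m²·s⁻³·A⁻¹.
  Combining: Sv⁻¹·V·K = (m⁻²·s²) · (kg·m²·s⁻³·A⁻¹) · K = kg·s⁻¹·A⁻¹·K.
Right side:
  V = W/A (potential = power per current),
      = kg·m²·s⁻³·A⁻¹.
  Sv = J/kg (equivalent dose = energy per mass),
      = m²·s⁻².
  So Sv⁻¹ = m⁻²·s².
  Ω = V/A (resistance = voltage per current),
      = kg·m²·s⁻³·A⁻².
  So Ω⁻¹ = kg⁻¹·m⁻²·s³·A².
  H = Wb/A (inductance = flux per current),
      = kg·m²·s⁻²·A⁻².
  Combining: V·Sv⁻¹·s⁻¹·Ω⁻¹·K·H = (kg·m²·s⁻³·A⁻¹) · (m⁻²·s²) · s⁻¹ · (kg⁻¹·m⁻²·s³·A²) · K · (kg·m²·s⁻²·A⁻²) = kg·s⁻¹·A⁻¹·K.
Both reduce to kg·s⁻¹·A⁻¹·K.

Yes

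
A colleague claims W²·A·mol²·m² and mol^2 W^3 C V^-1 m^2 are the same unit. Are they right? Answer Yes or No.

No

Left side:
  W = J/s (power = energy per time),
      = kg·m²·s⁻³.
  So W² = kg²·m⁴·s⁻⁶.
  Combining: W²·A·mol²·m² = (kg²·m⁴·s⁻⁶) · A · mol² · m² = kg²·m⁶·s⁻⁶·A·mol².
Right side:
  W = kg·m²·s⁻³.
  So W³ = kg³·m⁶·s⁻⁹.
  C = s·A.
  V = kg·m²·s⁻³·A⁻¹.
  So V⁻¹ = kg⁻¹·m⁻²·s³·A.
  Combining: mol²·W³·C·V⁻¹·m² = mol² · (kg³·m⁶·s⁻⁹) · (s·A) · (kg⁻¹·m⁻²·s³·A) · m² = kg²·m⁶·s⁻⁵·A²·mol².
Left is kg²·m⁶·s⁻⁶·A·mol²; right is kg²·m⁶·s⁻⁵·A²·mol² — different.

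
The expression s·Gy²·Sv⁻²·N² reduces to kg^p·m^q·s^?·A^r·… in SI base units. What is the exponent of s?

-3

Gy = m²·s⁻².
So Gy² = m⁴·s⁻⁴.
Sv = m²·s⁻².
So Sv⁻² = m⁻⁴·s⁴.
N = kg·m·s⁻².
So N² = kg²·m²·s⁻⁴.
Combining: s·Gy²·Sv⁻²·N² = s · (m⁴·s⁻⁴) · (m⁻⁴·s⁴) · (kg²·m²·s⁻⁴) = kg²·m²·s⁻³.
The exponent of s is -3.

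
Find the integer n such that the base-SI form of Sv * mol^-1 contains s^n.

-2

Sv = J/kg (equivalent dose = energy per mass),
    = m²·s⁻².
Combining: Sv·mol⁻¹ = (m²·s⁻²) · mol⁻¹ = m²·s⁻²·mol⁻¹.
The exponent of s is -2.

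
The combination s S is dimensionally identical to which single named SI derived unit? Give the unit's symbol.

S = 1/Ω (conductance is reciprocal resistance),
    = kg⁻¹·m⁻²·s³·A².
Combining: s·S = s · (kg⁻¹·m⁻²·s³·A²) = kg⁻¹·m⁻²·s⁴·A².
kg⁻¹·m⁻²·s⁴·A² is the base-SI form of the farad.

F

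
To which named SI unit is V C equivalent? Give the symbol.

J

V = W/A (potential = power per current),
    = kg·m²·s⁻³·A⁻¹.
C = A·s = s·A (charge = current × time).
Combining: V·C = (kg·m²·s⁻³·A⁻¹) · (s·A) = kg·m²·s⁻².
kg·m²·s⁻² is the base-SI form of the joule.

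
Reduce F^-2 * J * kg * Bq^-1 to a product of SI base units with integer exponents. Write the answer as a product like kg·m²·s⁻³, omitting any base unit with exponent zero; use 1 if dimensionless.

F = kg⁻¹·m⁻²·s⁴·A².
So F⁻² = kg²·m⁴·s⁻⁸·A⁻⁴.
J = kg·m²·s⁻².
Bq = s⁻¹.
So Bq⁻¹ = s.
Combining: F⁻²·J·kg·Bq⁻¹ = (kg²·m⁴·s⁻⁸·A⁻⁴) · (kg·m²·s⁻²) · kg · s = kg⁴·m⁶·s⁻⁹·A⁻⁴.

kg⁴·m⁶·s⁻⁹·A⁻⁴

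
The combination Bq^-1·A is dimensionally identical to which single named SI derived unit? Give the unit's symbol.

C

Bq = s⁻¹.
So Bq⁻¹ = s.
Combining: Bq⁻¹·A = s · A = s·A.
s·A is the base-SI form of the coulomb.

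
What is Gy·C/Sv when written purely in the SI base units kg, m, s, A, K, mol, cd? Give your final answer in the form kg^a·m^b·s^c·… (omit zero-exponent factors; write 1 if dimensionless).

Gy = J/kg (absorbed dose = energy per mass),
    = m²·s⁻².
C = A·s = s·A (charge = current × time).
Sv = J/kg (equivalent dose = energy per mass),
    = m²·s⁻².
So Sv⁻¹ = m⁻²·s².
Combining: Gy·C·Sv⁻¹ = (m²·s⁻²) · (s·A) · (m⁻²·s²) = s·A.

s·A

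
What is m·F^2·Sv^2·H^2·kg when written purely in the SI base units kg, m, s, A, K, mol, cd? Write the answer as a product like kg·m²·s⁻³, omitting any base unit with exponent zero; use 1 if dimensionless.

F = C/V (capacitance = charge per voltage),
    = A·s/(kg·m²·s⁻³·A⁻¹) (substituting C and V),
    = kg⁻¹·m⁻²·s⁴·A².
So F² = kg⁻²·m⁻⁴·s⁸·A⁴.
Sv = J/kg (equivalent dose = energy per mass),
    = m²·s⁻².
So Sv² = m⁴·s⁻⁴.
H = Wb/A (inductance = flux per current),
    = kg·m²·s⁻²·A⁻².
So H² = kg²·m⁴·s⁻⁴·A⁻⁴.
Combining: m·F²·Sv²·H²·kg = m · (kg⁻²·m⁻⁴·s⁸·A⁴) · (m⁴·s⁻⁴) · (kg²·m⁴·s⁻⁴·A⁻⁴) · kg = kg·m⁵.

kg·m⁵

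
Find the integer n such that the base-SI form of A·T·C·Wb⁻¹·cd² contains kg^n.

0

T = Wb/m² (flux density = flux per area),
    = kg·s⁻²·A⁻¹.
C = A·s = s·A (charge = current × time).
Wb = V·s (flux: a volt is a weber per second),
    = kg·m²·s⁻²·A⁻¹.
So Wb⁻¹ = kg⁻¹·m⁻²·s²·A.
Combining: A·T·C·Wb⁻¹·cd² = A · (kg·s⁻²·A⁻¹) · (s·A) · (kg⁻¹·m⁻²·s²·A) · cd² = m⁻²·s·A²·cd².
The exponent of kg is 0.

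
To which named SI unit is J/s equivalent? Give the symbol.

W

J = N·m (work = force × distance),
    = kg·m²·s⁻².
Combining: J·s⁻¹ = (kg·m²·s⁻²) · s⁻¹ = kg·m²·s⁻³.
kg·m²·s⁻³ is the base-SI form of the watt.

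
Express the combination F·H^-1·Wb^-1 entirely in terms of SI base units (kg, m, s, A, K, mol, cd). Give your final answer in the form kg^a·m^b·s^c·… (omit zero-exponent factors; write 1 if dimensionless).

F = C/V (capacitance = charge per voltage),
    = A·s/(kg·m²·s⁻³·A⁻¹) (substituting C and V),
    = kg⁻¹·m⁻²·s⁴·A².
H = Wb/A (inductance = flux per current),
    = kg·m²·s⁻²·A⁻².
So H⁻¹ = kg⁻¹·m⁻²·s²·A².
Wb = V·s (flux: a volt is a weber per second),
    = kg·m²·s⁻²·A⁻¹.
So Wb⁻¹ = kg⁻¹·m⁻²·s²·A.
Combining: F·H⁻¹·Wb⁻¹ = (kg⁻¹·m⁻²·s⁴·A²) · (kg⁻¹·m⁻²·s²·A²) · (kg⁻¹·m⁻²·s²·A) = kg⁻³·m⁻⁶·s⁸·A⁵.

kg⁻³·m⁻⁶·s⁸·A⁵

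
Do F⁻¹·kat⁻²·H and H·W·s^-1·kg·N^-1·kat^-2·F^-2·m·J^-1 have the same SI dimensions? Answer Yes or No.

Left side:
  F = kg⁻¹·m⁻²·s⁴·A².
  So F⁻¹ = kg·m²·s⁻⁴·A⁻².
  kat = s⁻¹·mol.
  So kat⁻² = s²·mol⁻².
  H = kg·m²·s⁻²·A⁻².
  Combining: F⁻¹·kat⁻²·H = (kg·m²·s⁻⁴·A⁻²) · (s²·mol⁻²) · (kg·m²·s⁻²·A⁻²) = kg²·m⁴·s⁻⁴·A⁻⁴·mol⁻².
Right side:
  H = Wb/A (inductance = flux per current),
      = kg·m²·s⁻²·A⁻².
  W = J/s (power = energy per time),
      = kg·m²·s⁻³.
  N = kg·m/s² = kg·m·s⁻² (force = mass × acceleration).
  So N⁻¹ = kg⁻¹·m⁻¹·s².
  kat = mol/s = s⁻¹·mol (catalytic activity).
  So kat⁻² = s²·mol⁻².
  F = C/V (capacitance = charge per voltage),
      = A·s/(kg·m²·s⁻³·A⁻¹) (substituting C and V),
      = kg⁻¹·m⁻²·s⁴·A².
  So F⁻² = kg²·m⁴·s⁻⁸·A⁻⁴.
  J = N·m (work = force × distance),
      = kg·m²·s⁻².
  So J⁻¹ = kg⁻¹·m⁻²·s².
  Combining: H·W·s⁻¹·kg·N⁻¹·kat⁻²·F⁻²·m·J⁻¹ = (kg·m²·s⁻²·A⁻²) · (kg·m²·s⁻³) · s⁻¹ · kg · (kg⁻¹·m⁻¹·s²) · (s²·mol⁻²) · (kg²·m⁴·s⁻⁸·A⁻⁴) · m · (kg⁻¹·m⁻²·s²) = kg³·m⁶·s⁻⁸·A⁻⁶·mol⁻².
Left is kg²·m⁴·s⁻⁴·A⁻⁴·mol⁻²; right is kg³·m⁶·s⁻⁸·A⁻⁶·mol⁻² — different.

No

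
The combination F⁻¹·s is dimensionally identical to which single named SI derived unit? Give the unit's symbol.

Ω

F = C/V (capacitance = charge per voltage),
    = A·s/(kg·m²·s⁻³·A⁻¹) (substituting C and V),
    = kg⁻¹·m⁻²·s⁴·A².
So F⁻¹ = kg·m²·s⁻⁴·A⁻².
Combining: F⁻¹·s = (kg·m²·s⁻⁴·A⁻²) · s = kg·m²·s⁻³·A⁻².
kg·m²·s⁻³·A⁻² is the base-SI form of the ohm.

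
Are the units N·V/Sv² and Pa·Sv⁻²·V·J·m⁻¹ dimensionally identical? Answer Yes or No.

Left side:
  Sv = J/kg (equivalent dose = energy per mass),
      = m²·s⁻².
  So Sv⁻² = m⁻⁴·s⁴.
  N = kg·m/s² = kg·m·s⁻² (force = mass × acceleration).
  V = W/A (potential = power per current),
      = kg·m²·s⁻³·A⁻¹.
  Combining: Sv⁻²·N·V = (m⁻⁴·s⁴) · (kg·m·s⁻²) · (kg·m²·s⁻³·A⁻¹) = kg²·m⁻¹·s⁻¹·A⁻¹.
Right side:
  Pa = N/m² (pressure = force per area),
      = kg·m⁻¹·s⁻².
  Sv = J/kg (equivalent dose = energy per mass),
      = m²·s⁻².
  So Sv⁻² = m⁻⁴·s⁴.
  V = W/A (potential = power per current),
      = kg·m²·s⁻³·A⁻¹.
  J = N·m (work = force × distance),
      = kg·m²·s⁻².
  Combining: Pa·Sv⁻²·V·J·m⁻¹ = (kg·m⁻¹·s⁻²) · (m⁻⁴·s⁴) · (kg·m²·s⁻³·A⁻¹) · (kg·m²·s⁻²) · m⁻¹ = kg³·m⁻²·s⁻³·A⁻¹.
Left is kg²·m⁻¹·s⁻¹·A⁻¹; right is kg³·m⁻²·s⁻³·A⁻¹ — different.

No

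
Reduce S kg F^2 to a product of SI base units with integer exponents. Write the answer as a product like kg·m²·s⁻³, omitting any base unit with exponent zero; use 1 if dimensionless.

kg⁻²·m⁻⁶·s¹¹·A⁶

S = kg⁻¹·m⁻²·s³·A².
F = kg⁻¹·m⁻²·s⁴·A².
So F² = kg⁻²·m⁻⁴·s⁸·A⁴.
Combining: S·kg·F² = (kg⁻¹·m⁻²·s³·A²) · kg · (kg⁻²·m⁻⁴·s⁸·A⁴) = kg⁻²·m⁻⁶·s¹¹·A⁶.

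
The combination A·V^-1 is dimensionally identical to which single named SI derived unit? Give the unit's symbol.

S

V = kg·m²·s⁻³·A⁻¹.
So V⁻¹ = kg⁻¹·m⁻²·s³·A.
Combining: A·V⁻¹ = A · (kg⁻¹·m⁻²·s³·A) = kg⁻¹·m⁻²·s³·A².
kg⁻¹·m⁻²·s³·A² is the base-SI form of the siemens.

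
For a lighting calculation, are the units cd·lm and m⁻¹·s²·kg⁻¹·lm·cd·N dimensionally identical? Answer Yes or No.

Left side:
  lm = cd·sr = cd (luminous flux; sr is dimensionless).
  Combining: cd·lm = cd · cd = cd².
Right side:
  lm = cd.
  N = kg·m·s⁻².
  Combining: m⁻¹·s²·kg⁻¹·lm·cd·N = m⁻¹ · s² · kg⁻¹ · cd · cd · (kg·m·s⁻²) = cd².
Both reduce to cd².

Yes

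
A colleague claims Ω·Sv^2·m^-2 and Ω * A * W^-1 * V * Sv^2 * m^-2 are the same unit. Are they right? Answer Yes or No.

Yes

Left side:
  Ω = kg·m²·s⁻³·A⁻².
  Sv = m²·s⁻².
  So Sv² = m⁴·s⁻⁴.
  Combining: Ω·Sv²·m⁻² = (kg·m²·s⁻³·A⁻²) · (m⁴·s⁻⁴) · m⁻² = kg·m⁴·s⁻⁷·A⁻².
Right side:
  Ω = V/A (resistance = voltage per current),
      = kg·m²·s⁻³·A⁻².
  W = J/s (power = energy per time),
      = kg·m²·s⁻³.
  So W⁻¹ = kg⁻¹·m⁻²·s³.
  V = W/A (potential = power per current),
      = kg·m²·s⁻³·A⁻¹.
  Sv = J/kg (equivalent dose = energy per mass),
      = m²·s⁻².
  So Sv² = m⁴·s⁻⁴.
  Combining: Ω·A·W⁻¹·V·Sv²·m⁻² = (kg·m²·s⁻³·A⁻²) · A · (kg⁻¹·m⁻²·s³) · (kg·m²·s⁻³·A⁻¹) · (m⁴·s⁻⁴) · m⁻² = kg·m⁴·s⁻⁷·A⁻².
Both reduce to kg·m⁴·s⁻⁷·A⁻².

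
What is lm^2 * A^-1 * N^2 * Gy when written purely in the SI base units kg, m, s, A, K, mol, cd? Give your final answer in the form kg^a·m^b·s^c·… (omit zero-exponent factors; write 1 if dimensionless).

kg²·m⁴·s⁻⁶·A⁻¹·cd²

lm = cd·sr = cd (luminous flux; sr is dimensionless).
So lm² = cd².
N = kg·m/s² = kg·m·s⁻² (force = mass × acceleration).
So N² = kg²·m²·s⁻⁴.
Gy = J/kg (absorbed dose = energy per mass),
    = m²·s⁻².
Combining: lm²·A⁻¹·N²·Gy = cd² · A⁻¹ · (kg²·m²·s⁻⁴) · (m²·s⁻²) = kg²·m⁴·s⁻⁶·A⁻¹·cd².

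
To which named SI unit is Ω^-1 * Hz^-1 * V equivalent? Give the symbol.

C

Ω = V/A (resistance = voltage per current),
    = kg·m²·s⁻³·A⁻².
So Ω⁻¹ = kg⁻¹·m⁻²·s³·A².
Hz = 1/s = s⁻¹ (frequency is cycles per second).
So Hz⁻¹ = s.
V = W/A (potential = power per current),
    = kg·m²·s⁻³·A⁻¹.
Combining: Ω⁻¹·Hz⁻¹·V = (kg⁻¹·m⁻²·s³·A²) · s · (kg·m²·s⁻³·A⁻¹) = s·A.
s·A is the base-SI form of the coulomb.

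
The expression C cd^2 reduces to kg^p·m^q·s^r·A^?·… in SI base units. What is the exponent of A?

C = A·s = s·A (charge = current × time).
Combining: C·cd² = (s·A) · cd² = s·A·cd².
The exponent of A is 1.

1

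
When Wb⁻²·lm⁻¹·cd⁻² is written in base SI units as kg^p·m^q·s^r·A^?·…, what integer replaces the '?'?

2

Wb = V·s (flux: a volt is a weber per second),
    = kg·m²·s⁻²·A⁻¹.
So Wb⁻² = kg⁻²·m⁻⁴·s⁴·A².
lm = cd·sr = cd (luminous flux; sr is dimensionless).
So lm⁻¹ = cd⁻¹.
Combining: Wb⁻²·lm⁻¹·cd⁻² = (kg⁻²·m⁻⁴·s⁴·A²) · cd⁻¹ · cd⁻² = kg⁻²·m⁻⁴·s⁴·A²·cd⁻³.
The exponent of A is 2.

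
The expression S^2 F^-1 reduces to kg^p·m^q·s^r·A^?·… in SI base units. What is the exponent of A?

2

S = kg⁻¹·m⁻²·s³·A².
So S² = kg⁻²·m⁻⁴·s⁶·A⁴.
F = kg⁻¹·m⁻²·s⁴·A².
So F⁻¹ = kg·m²·s⁻⁴·A⁻².
Combining: S²·F⁻¹ = (kg⁻²·m⁻⁴·s⁶·A⁴) · (kg·m²·s⁻⁴·A⁻²) = kg⁻¹·m⁻²·s²·A².
The exponent of A is 2.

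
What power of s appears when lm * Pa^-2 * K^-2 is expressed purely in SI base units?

lm = cd.
Pa = kg·m⁻¹·s⁻².
So Pa⁻² = kg⁻²·m²·s⁴.
Combining: lm·Pa⁻²·K⁻² = cd · (kg⁻²·m²·s⁴) · K⁻² = kg⁻²·m²·s⁴·K⁻²·cd.
The exponent of s is 4.

4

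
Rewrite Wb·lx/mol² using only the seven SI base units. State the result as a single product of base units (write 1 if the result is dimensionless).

Wb = V·s (flux: a volt is a weber per second),
    = kg·m²·s⁻²·A⁻¹.
lx = lm/m² (illuminance = luminous flux per area),
    = m⁻²·cd.
Combining: mol⁻²·Wb·lx = mol⁻² · (kg·m²·s⁻²·A⁻¹) · (m⁻²·cd) = kg·s⁻²·A⁻¹·mol⁻²·cd.

kg·s⁻²·A⁻¹·mol⁻²·cd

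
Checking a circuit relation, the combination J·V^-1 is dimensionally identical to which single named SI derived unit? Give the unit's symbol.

C

J = kg·m²·s⁻².
V = kg·m²·s⁻³·A⁻¹.
So V⁻¹ = kg⁻¹·m⁻²·s³·A.
Combining: J·V⁻¹ = (kg·m²·s⁻²) · (kg⁻¹·m⁻²·s³·A) = s·A.
s·A is the base-SI form of the coulomb.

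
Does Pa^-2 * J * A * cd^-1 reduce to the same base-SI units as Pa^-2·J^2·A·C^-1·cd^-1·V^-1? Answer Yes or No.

Yes

Left side:
  Pa = N/m² (pressure = force per area),
      = kg·m⁻¹·s⁻².
  So Pa⁻² = kg⁻²·m²·s⁴.
  J = N·m (work = force × distance),
      = kg·m²·s⁻².
  Combining: Pa⁻²·J·A·cd⁻¹ = (kg⁻²·m²·s⁴) · (kg·m²·s⁻²) · A · cd⁻¹ = kg⁻¹·m⁴·s²·A·cd⁻¹.
Right side:
  Pa = N/m² (pressure = force per area),
      = kg·m⁻¹·s⁻².
  So Pa⁻² = kg⁻²·m²·s⁴.
  J = N·m (work = force × distance),
      = kg·m²·s⁻².
  So J² = kg²·m⁴·s⁻⁴.
  C = A·s = s·A (charge = current × time).
  So C⁻¹ = s⁻¹·A⁻¹.
  V = W/A (potential = power per current),
      = kg·m²·s⁻³·A⁻¹.
  So V⁻¹ = kg⁻¹·m⁻²·s³·A.
  Combining: Pa⁻²·J²·A·C⁻¹·cd⁻¹·V⁻¹ = (kg⁻²·m²·s⁴) · (kg²·m⁴·s⁻⁴) · A · (s⁻¹·A⁻¹) · cd⁻¹ · (kg⁻¹·m⁻²·s³·A) = kg⁻¹·m⁴·s²·A·cd⁻¹.
Both reduce to kg⁻¹·m⁴·s²·A·cd⁻¹.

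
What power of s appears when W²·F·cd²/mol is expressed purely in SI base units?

-2

W = kg·m²·s⁻³.
So W² = kg²·m⁴·s⁻⁶.
F = kg⁻¹·m⁻²·s⁴·A².
Combining: W²·F·mol⁻¹·cd² = (kg²·m⁴·s⁻⁶) · (kg⁻¹·m⁻²·s⁴·A²) · mol⁻¹ · cd² = kg·m²·s⁻²·A²·mol⁻¹·cd².
The exponent of s is -2.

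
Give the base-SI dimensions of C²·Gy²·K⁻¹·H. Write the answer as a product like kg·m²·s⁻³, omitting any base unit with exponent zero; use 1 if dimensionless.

kg·m⁶·s⁻⁴·K⁻¹

C = s·A.
So C² = s²·A².
Gy = m²·s⁻².
So Gy² = m⁴·s⁻⁴.
H = kg·m²·s⁻²·A⁻².
Combining: C²·Gy²·K⁻¹·H = (s²·A²) · (m⁴·s⁻⁴) · K⁻¹ · (kg·m²·s⁻²·A⁻²) = kg·m⁶·s⁻⁴·K⁻¹.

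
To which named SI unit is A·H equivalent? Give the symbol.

H = Wb/A (inductance = flux per current),
    = kg·m²·s⁻²·A⁻².
Combining: A·H = A · (kg·m²·s⁻²·A⁻²) = kg·m²·s⁻²·A⁻¹.
kg·m²·s⁻²·A⁻¹ is the base-SI form of the weber.

Wb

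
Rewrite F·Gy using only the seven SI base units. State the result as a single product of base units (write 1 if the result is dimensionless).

kg⁻¹·s²·A²

F = C/V (capacitance = charge per voltage),
    = A·s/(kg·m²·s⁻³·A⁻¹) (substituting C and V),
    = kg⁻¹·m⁻²·s⁴·A².
Gy = J/kg (absorbed dose = energy per mass),
    = m²·s⁻².
Combining: F·Gy = (kg⁻¹·m⁻²·s⁴·A²) · (m²·s⁻²) = kg⁻¹·s²·A².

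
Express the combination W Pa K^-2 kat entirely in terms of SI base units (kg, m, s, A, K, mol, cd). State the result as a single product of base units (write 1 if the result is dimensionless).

kg²·m·s⁻⁶·K⁻²·mol

W = kg·m²·s⁻³.
Pa = kg·m⁻¹·s⁻².
kat = s⁻¹·mol.
Combining: W·Pa·K⁻²·kat = (kg·m²·s⁻³) · (kg·m⁻¹·s⁻²) · K⁻² · (s⁻¹·mol) = kg²·m·s⁻⁶·K⁻²·mol.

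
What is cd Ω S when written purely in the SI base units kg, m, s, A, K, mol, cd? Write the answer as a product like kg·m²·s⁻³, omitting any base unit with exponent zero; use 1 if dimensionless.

Ω = V/A (resistance = voltage per current),
    = kg·m²·s⁻³·A⁻².
S = 1/Ω (conductance is reciprocal resistance),
    = kg⁻¹·m⁻²·s³·A².
Combining: cd·Ω·S = cd · (kg·m²·s⁻³·A⁻²) · (kg⁻¹·m⁻²·s³·A²) = cd.

cd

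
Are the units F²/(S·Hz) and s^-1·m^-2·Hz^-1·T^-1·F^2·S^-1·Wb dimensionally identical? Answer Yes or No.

Left side:
  F = kg⁻¹·m⁻²·s⁴·A².
  So F² = kg⁻²·m⁻⁴·s⁸·A⁴.
  S = kg⁻¹·m⁻²·s³·A².
  So S⁻¹ = kg·m²·s⁻³·A⁻².
  Hz = s⁻¹.
  So Hz⁻¹ = s.
  Combining: F²·S⁻¹·Hz⁻¹ = (kg⁻²·m⁻⁴·s⁸·A⁴) · (kg·m²·s⁻³·A⁻²) · s = kg⁻¹·m⁻²·s⁶·A².
Right side:
  Hz = s⁻¹.
  So Hz⁻¹ = s.
  T = kg·s⁻²·A⁻¹.
  So T⁻¹ = kg⁻¹·s²·A.
  F = kg⁻¹·m⁻²·s⁴·A².
  So F² = kg⁻²·m⁻⁴·s⁸·A⁴.
  S = kg⁻¹·m⁻²·s³·A².
  So S⁻¹ = kg·m²·s⁻³·A⁻².
  Wb = kg·m²·s⁻²·A⁻¹.
  Combining: s⁻¹·m⁻²·Hz⁻¹·T⁻¹·F²·S⁻¹·Wb = s⁻¹ · m⁻² · s · (kg⁻¹·s²·A) · (kg⁻²·m⁻⁴·s⁸·A⁴) · (kg·m²·s⁻³·A⁻²) · (kg·m²·s⁻²·A⁻¹) = kg⁻¹·m⁻²·s⁵·A².
Left is kg⁻¹·m⁻²·s⁶·A²; right is kg⁻¹·m⁻²·s⁵·A² — different.

No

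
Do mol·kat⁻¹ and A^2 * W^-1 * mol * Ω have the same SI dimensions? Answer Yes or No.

Left side:
  kat = s⁻¹·mol.
  So kat⁻¹ = s·mol⁻¹.
  Combining: mol·kat⁻¹ = mol · (s·mol⁻¹) = s.
Right side:
  W = J/s (power = energy per time),
      = kg·m²·s⁻³.
  So W⁻¹ = kg⁻¹·m⁻²·s³.
  Ω = V/A (resistance = voltage per current),
      = kg·m²·s⁻³·A⁻².
  Combining: A²·W⁻¹·mol·Ω = A² · (kg⁻¹·m⁻²·s³) · mol · (kg·m²·s⁻³·A⁻²) = mol.
Left is s; right is mol — different.

No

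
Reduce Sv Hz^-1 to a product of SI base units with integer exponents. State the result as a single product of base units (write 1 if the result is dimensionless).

m²·s⁻¹

Sv = J/kg (equivalent dose = energy per mass),
    = m²·s⁻².
Hz = 1/s = s⁻¹ (frequency is cycles per second).
So Hz⁻¹ = s.
Combining: Sv·Hz⁻¹ = (m²·s⁻²) · s = m²·s⁻¹.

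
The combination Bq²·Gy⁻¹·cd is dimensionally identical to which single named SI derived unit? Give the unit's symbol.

Bq = s⁻¹.
So Bq² = s⁻².
Gy = m²·s⁻².
So Gy⁻¹ = m⁻²·s².
Combining: Bq²·Gy⁻¹·cd = s⁻² · (m⁻²·s²) · cd = m⁻²·cd.
m⁻²·cd is the base-SI form of the lux.

lx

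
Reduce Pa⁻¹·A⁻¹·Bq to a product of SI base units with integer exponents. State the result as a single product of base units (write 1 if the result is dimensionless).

Pa = N/m² (pressure = force per area),
    = kg·m⁻¹·s⁻².
So Pa⁻¹ = kg⁻¹·m·s².
Bq = 1/s = s⁻¹ (activity is decays per second).
Combining: Pa⁻¹·A⁻¹·Bq = (kg⁻¹·m·s²) · A⁻¹ · s⁻¹ = kg⁻¹·m·s·A⁻¹.

kg⁻¹·m·s·A⁻¹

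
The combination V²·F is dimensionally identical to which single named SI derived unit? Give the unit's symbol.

J

V = W/A (potential = power per current),
    = kg·m²·s⁻³·A⁻¹.
So V² = kg²·m⁴·s⁻⁶·A⁻².
F = C/V (capacitance = charge per voltage),
    = A·s/(kg·m²·s⁻³·A⁻¹) (substituting C and V),
    = kg⁻¹·m⁻²·s⁴·A².
Combining: V²·F = (kg²·m⁴·s⁻⁶·A⁻²) · (kg⁻¹·m⁻²·s⁴·A²) = kg·m²·s⁻².
kg·m²·s⁻² is the base-SI form of the joule.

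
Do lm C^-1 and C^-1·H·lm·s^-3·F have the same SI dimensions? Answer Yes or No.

No

Left side:
  lm = cd·sr = cd (luminous flux; sr is dimensionless).
  C = A·s = s·A (charge = current × time).
  So C⁻¹ = s⁻¹·A⁻¹.
  Combining: lm·C⁻¹ = cd · (s⁻¹·A⁻¹) = s⁻¹·A⁻¹·cd.
Right side:
  C = s·A.
  So C⁻¹ = s⁻¹·A⁻¹.
  H = kg·m²·s⁻²·A⁻².
  lm = cd.
  F = kg⁻¹·m⁻²·s⁴·A².
  Combining: C⁻¹·H·lm·s⁻³·F = (s⁻¹·A⁻¹) · (kg·m²·s⁻²·A⁻²) · cd · s⁻³ · (kg⁻¹·m⁻²·s⁴·A²) = s⁻²·A⁻¹·cd.
Left is s⁻¹·A⁻¹·cd; right is s⁻²·A⁻¹·cd — different.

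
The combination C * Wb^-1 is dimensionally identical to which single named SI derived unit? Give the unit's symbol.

C = A·s = s·A (charge = current × time).
Wb = V·s (flux: a volt is a weber per second),
    = kg·m²·s⁻²·A⁻¹.
So Wb⁻¹ = kg⁻¹·m⁻²·s²·A.
Combining: C·Wb⁻¹ = (s·A) · (kg⁻¹·m⁻²·s²·A) = kg⁻¹·m⁻²·s³·A².
kg⁻¹·m⁻²·s³·A² is the base-SI form of the siemens.

S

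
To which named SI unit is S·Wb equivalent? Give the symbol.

S = kg⁻¹·m⁻²·s³·A².
Wb = kg·m²·s⁻²·A⁻¹.
Combining: S·Wb = (kg⁻¹·m⁻²·s³·A²) · (kg·m²·s⁻²·A⁻¹) = s·A.
s·A is the base-SI form of the coulomb.

C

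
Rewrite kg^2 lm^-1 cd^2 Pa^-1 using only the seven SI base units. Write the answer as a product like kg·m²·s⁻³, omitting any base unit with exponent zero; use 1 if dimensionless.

lm = cd.
So lm⁻¹ = cd⁻¹.
Pa = kg·m⁻¹·s⁻².
So Pa⁻¹ = kg⁻¹·m·s².
Combining: kg²·lm⁻¹·cd²·Pa⁻¹ = kg² · cd⁻¹ · cd² · (kg⁻¹·m·s²) = kg·m·s²·cd.

kg·m·s²·cd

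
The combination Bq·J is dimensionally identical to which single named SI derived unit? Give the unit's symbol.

W

Bq = s⁻¹.
J = kg·m²·s⁻².
Combining: Bq·J = s⁻¹ · (kg·m²·s⁻²) = kg·m²·s⁻³.
kg·m²·s⁻³ is the base-SI form of the watt.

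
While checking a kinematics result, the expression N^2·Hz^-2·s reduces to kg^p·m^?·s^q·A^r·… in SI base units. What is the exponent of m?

N = kg·m/s² = kg·m·s⁻² (force = mass × acceleration).
So N² = kg²·m²·s⁻⁴.
Hz = 1/s = s⁻¹ (frequency is cycles per second).
So Hz⁻² = s².
Combining: N²·Hz⁻²·s = (kg²·m²·s⁻⁴) · s² · s = kg²·m²·s⁻¹.
The exponent of m is 2.

2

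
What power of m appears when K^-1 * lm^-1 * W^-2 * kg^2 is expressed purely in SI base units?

-4

lm = cd.
So lm⁻¹ = cd⁻¹.
W = kg·m²·s⁻³.
So W⁻² = kg⁻²·m⁻⁴·s⁶.
Combining: K⁻¹·lm⁻¹·W⁻²·kg² = K⁻¹ · cd⁻¹ · (kg⁻²·m⁻⁴·s⁶) · kg² = m⁻⁴·s⁶·K⁻¹·cd⁻¹.
The exponent of m is -4.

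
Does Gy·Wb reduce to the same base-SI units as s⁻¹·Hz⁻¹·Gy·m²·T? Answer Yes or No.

Yes

Left side:
  Gy = m²·s⁻².
  Wb = kg·m²·s⁻²·A⁻¹.
  Combining: Gy·Wb = (m²·s⁻²) · (kg·m²·s⁻²·A⁻¹) = kg·m⁴·s⁻⁴·A⁻¹.
Right side:
  Hz = s⁻¹.
  So Hz⁻¹ = s.
  Gy = m²·s⁻².
  T = kg·s⁻²·A⁻¹.
  Combining: s⁻¹·Hz⁻¹·Gy·m²·T = s⁻¹ · s · (m²·s⁻²) · m² · (kg·s⁻²·A⁻¹) = kg·m⁴·s⁻⁴·A⁻¹.
Both reduce to kg·m⁴·s⁻⁴·A⁻¹.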